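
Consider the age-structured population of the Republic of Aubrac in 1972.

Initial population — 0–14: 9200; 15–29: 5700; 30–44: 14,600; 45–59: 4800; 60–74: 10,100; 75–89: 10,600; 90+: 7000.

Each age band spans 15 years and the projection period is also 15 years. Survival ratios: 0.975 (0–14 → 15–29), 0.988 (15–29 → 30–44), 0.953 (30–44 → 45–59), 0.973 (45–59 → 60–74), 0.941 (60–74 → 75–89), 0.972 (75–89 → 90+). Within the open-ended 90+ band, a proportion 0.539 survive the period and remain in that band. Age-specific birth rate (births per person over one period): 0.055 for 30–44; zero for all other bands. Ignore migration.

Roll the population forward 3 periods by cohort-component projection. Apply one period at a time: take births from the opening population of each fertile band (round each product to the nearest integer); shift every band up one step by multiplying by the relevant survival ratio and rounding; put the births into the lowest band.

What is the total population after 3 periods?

41309

(Bands numbered youngest = 1 to oldest = 7.)
Period 1.
Births: 14600 * 0.055 = 803
Band 2: 9200 * 0.975 = 8970
Band 3: 5700 * 0.988 = 5632
Band 4: 14600 * 0.953 = 13914
Band 5: 4800 * 0.973 = 4670
Band 6: 10100 * 0.941 = 9504
Band 7: 10600 * 0.972 + 7000 * 0.539 = 10303 + 3773 = 14076
Giving 803 / 8970 / 5632 / 13914 / 4670 / 9504 / 14076.
Period 2.
Births: 5632 * 0.055 = 310
Band 2: 803 * 0.975 = 783
Band 3: 8970 * 0.988 = 8862
Band 4: 5632 * 0.953 = 5367
Band 5: 13914 * 0.973 = 13538
Band 6: 4670 * 0.941 = 4394
Band 7: 9504 * 0.972 + 14076 * 0.539 = 9238 + 7587 = 16825
Giving 310 / 783 / 8862 / 5367 / 13538 / 4394 / 16825.
Period 3.
Births: 8862 * 0.055 = 487
Band 2: 310 * 0.975 = 302
Band 3: 783 * 0.988 = 774
Band 4: 8862 * 0.953 = 8445
Band 5: 5367 * 0.973 = 5222
Band 6: 13538 * 0.941 = 12739
Band 7: 4394 * 0.972 + 16825 * 0.539 = 4271 + 9069 = 13340
Giving 487 / 302 / 774 / 8445 / 5222 / 12739 / 13340.
Total after period 3: 487 + 302 + 774 + 8445 + 5222 + 12739 + 13340 = 41309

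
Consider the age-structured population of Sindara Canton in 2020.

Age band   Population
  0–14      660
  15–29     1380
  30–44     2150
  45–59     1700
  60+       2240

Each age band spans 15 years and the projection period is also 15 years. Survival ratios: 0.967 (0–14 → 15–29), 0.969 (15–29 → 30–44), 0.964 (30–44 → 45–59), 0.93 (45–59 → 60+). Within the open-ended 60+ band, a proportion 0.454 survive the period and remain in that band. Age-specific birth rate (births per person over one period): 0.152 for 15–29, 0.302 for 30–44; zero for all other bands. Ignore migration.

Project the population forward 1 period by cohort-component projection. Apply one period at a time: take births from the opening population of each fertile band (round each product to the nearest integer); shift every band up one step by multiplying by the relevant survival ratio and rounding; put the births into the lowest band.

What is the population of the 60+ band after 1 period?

2598

Period 1.
Births: 1380 × 0.152 = 210 ; 2150 × 0.302 = 649 → 859
15–29: 660 × 0.967 = 638
30–44: 1380 × 0.969 = 1337
45–59: 2150 × 0.964 = 2073
60+: 1700 × 0.93 + 2240 × 0.454 = 1581 + 1017 = 2598
Population now: 0–14=859, 15–29=638, 30–44=1337, 45–59=2073, 60+=2598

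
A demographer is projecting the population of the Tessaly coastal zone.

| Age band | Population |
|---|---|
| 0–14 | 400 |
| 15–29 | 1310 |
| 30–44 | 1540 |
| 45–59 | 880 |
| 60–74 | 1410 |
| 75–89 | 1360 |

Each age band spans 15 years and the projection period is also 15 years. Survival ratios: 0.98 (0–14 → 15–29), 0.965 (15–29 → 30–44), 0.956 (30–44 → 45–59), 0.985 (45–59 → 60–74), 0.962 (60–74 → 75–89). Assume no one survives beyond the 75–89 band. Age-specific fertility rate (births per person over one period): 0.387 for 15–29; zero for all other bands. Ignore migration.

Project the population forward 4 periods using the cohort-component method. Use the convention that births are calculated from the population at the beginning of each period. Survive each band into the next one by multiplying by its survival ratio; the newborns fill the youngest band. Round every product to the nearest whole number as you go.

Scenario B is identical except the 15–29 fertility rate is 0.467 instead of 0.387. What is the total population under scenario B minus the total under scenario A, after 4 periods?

Call the groups 1 to 6, youngest first.
— Period 1 —
Births: 1310 × 0.387 = 507
Group 2: 400 × 0.98 = 392
Group 3: 1310 × 0.965 = 1264
Group 4: 1540 × 0.956 = 1472
Group 5: 880 × 0.985 = 867
Group 6: 1410 × 0.962 = 1356
Population now: 0–14=507, 15–29=392, 30–44=1264, 45–59=1472, 60–74=867, 75–89=1356
— Period 2 —
Births: 392 × 0.387 = 152
Group 2: 507 × 0.98 = 497
Group 3: 392 × 0.965 = 378
Group 4: 1264 × 0.956 = 1208
Group 5: 1472 × 0.985 = 1450
Group 6: 867 × 0.962 = 834
Population now: 0–14=152, 15–29=497, 30–44=378, 45–59=1208, 60–74=1450, 75–89=834
— Period 3 —
Births: 497 × 0.387 = 192
Group 2: 152 × 0.98 = 149
Group 3: 497 × 0.965 = 480
Group 4: 378 × 0.956 = 361
Group 5: 1208 × 0.985 = 1190
Group 6: 1450 × 0.962 = 1395
Population now: 0–14=192, 15–29=149, 30–44=480, 45–59=361, 60–74=1190, 75–89=1395
— Period 4 —
Births: 149 × 0.387 = 58
Group 2: 192 × 0.98 = 188
Group 3: 149 × 0.965 = 144
Group 4: 480 × 0.956 = 459
Group 5: 361 × 0.985 = 356
Group 6: 1190 × 0.962 = 1145
Population now: 0–14=58, 15–29=188, 30–44=144, 45–59=459, 60–74=356, 75–89=1145
Scenario A total after 4 periods: 2350
Scenario B projection —
— Period 1 —
Births: 1310 × 0.467 = 612
Group 2: 400 × 0.98 = 392
Group 3: 1310 × 0.965 = 1264
Group 4: 1540 × 0.956 = 1472
Group 5: 880 × 0.985 = 867
Group 6: 1410 × 0.962 = 1356
Population now: 0–14=612, 15–29=392, 30–44=1264, 45–59=1472, 60–74=867, 75–89=1356
— Period 2 —
Births: 392 × 0.467 = 183
Group 2: 612 × 0.98 = 600
Group 3: 392 × 0.965 = 378
Group 4: 1264 × 0.956 = 1208
Group 5: 1472 × 0.985 = 1450
Group 6: 867 × 0.962 = 834
Population now: 0–14=183, 15–29=600, 30–44=378, 45–59=1208, 60–74=1450, 75–89=834
— Period 3 —
Births: 600 × 0.467 = 280
Group 2: 183 × 0.98 = 179
Group 3: 600 × 0.965 = 579
Group 4: 378 × 0.956 = 361
Group 5: 1208 × 0.985 = 1190
Group 6: 1450 × 0.962 = 1395
Population now: 0–14=280, 15–29=179, 30–44=579, 45–59=361, 60–74=1190, 75–89=1395
— Period 4 —
Births: 179 × 0.467 = 84
Group 2: 280 × 0.98 = 274
Group 3: 179 × 0.965 = 173
Group 4: 579 × 0.956 = 554
Group 5: 361 × 0.985 = 356
Group 6: 1190 × 0.962 = 1145
Population now: 0–14=84, 15–29=274, 30–44=173, 45–59=554, 60–74=356, 75–89=1145
Scenario B total after 4 periods: 2586
Difference B − A = 2586 − 2350 = 236

236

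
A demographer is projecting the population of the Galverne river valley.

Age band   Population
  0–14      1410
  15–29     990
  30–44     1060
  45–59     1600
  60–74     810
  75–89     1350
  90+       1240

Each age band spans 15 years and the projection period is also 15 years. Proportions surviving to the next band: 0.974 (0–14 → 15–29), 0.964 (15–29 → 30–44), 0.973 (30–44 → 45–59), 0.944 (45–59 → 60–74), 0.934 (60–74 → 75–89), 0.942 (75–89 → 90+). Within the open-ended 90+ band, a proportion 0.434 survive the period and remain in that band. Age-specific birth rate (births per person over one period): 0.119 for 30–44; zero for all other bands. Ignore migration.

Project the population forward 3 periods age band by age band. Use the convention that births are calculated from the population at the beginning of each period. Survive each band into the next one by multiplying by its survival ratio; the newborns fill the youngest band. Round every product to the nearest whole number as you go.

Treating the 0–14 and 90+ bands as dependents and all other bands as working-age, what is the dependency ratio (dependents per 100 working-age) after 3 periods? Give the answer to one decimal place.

64.7

Period 1.
Births: 1060 × 0.119 = 126
15–29: 1410 × 0.974 = 1373
30–44: 990 × 0.964 = 954
45–59: 1060 × 0.973 = 1031
60–74: 1600 × 0.944 = 1510
75–89: 810 × 0.934 = 757
90+: 1350 × 0.942 + 1240 × 0.434 = 1272 + 538 = 1810
→ [126, 1373, 954, 1031, 1510, 757, 1810]
Period 2.
Births: 954 × 0.119 = 114
15–29: 126 × 0.974 = 123
30–44: 1373 × 0.964 = 1324
45–59: 954 × 0.973 = 928
60–74: 1031 × 0.944 = 973
75–89: 1510 × 0.934 = 1410
90+: 757 × 0.942 + 1810 × 0.434 = 713 + 786 = 1499
→ [114, 123, 1324, 928, 973, 1410, 1499]
Period 3.
Births: 1324 × 0.119 = 158
15–29: 114 × 0.974 = 111
30–44: 123 × 0.964 = 119
45–59: 1324 × 0.973 = 1288
60–74: 928 × 0.944 = 876
75–89: 973 × 0.934 = 909
90+: 1410 × 0.942 + 1499 × 0.434 = 1328 + 651 = 1979
→ [158, 111, 119, 1288, 876, 909, 1979]
Dependents (band 0–14 + band 90+) = 158 + 1979 = 2137; working-age = 3303; ratio = 2137/3303 × 100 = 64.7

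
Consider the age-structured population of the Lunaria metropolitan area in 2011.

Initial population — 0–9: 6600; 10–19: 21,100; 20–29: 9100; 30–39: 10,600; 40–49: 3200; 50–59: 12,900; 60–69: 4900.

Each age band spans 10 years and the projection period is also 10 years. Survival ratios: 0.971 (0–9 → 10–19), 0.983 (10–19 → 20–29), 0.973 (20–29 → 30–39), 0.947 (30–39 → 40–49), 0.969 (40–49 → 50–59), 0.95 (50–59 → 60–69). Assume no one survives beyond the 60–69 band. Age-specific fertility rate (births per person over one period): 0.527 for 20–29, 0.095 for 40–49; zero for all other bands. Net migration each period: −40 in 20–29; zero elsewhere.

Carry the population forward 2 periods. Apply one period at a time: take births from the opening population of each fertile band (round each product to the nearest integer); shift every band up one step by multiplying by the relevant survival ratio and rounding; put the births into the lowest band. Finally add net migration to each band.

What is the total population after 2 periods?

64275

(Bands numbered youngest = 1 to oldest = 7.)
— Period 1 —
Births: 9100 * 0.527 = 4796  |  3200 * 0.095 = 304 — total 5100
Band 2: 6600 * 0.971 = 6409
Band 3: 21100 * 0.983 = 20741
Band 4: 9100 * 0.973 = 8854
Band 5: 10600 * 0.947 = 10038
Band 6: 3200 * 0.969 = 3101
Band 7: 12900 * 0.95 = 12255
Net migration: Band 3 − 40 → 20701
End of period: [5100, 6409, 20701, 8854, 10038, 3101, 12255]
— Period 2 —
Births: 20701 * 0.527 = 10909  |  10038 * 0.095 = 954 — total 11863
Band 2: 5100 * 0.971 = 4952
Band 3: 6409 * 0.983 = 6300
Band 4: 20701 * 0.973 = 20142
Band 5: 8854 * 0.947 = 8385
Band 6: 10038 * 0.969 = 9727
Band 7: 3101 * 0.95 = 2946
Net migration: Band 3 − 40 → 6260
End of period: [11863, 4952, 6260, 20142, 8385, 9727, 2946]
Total after period 2: 11863 + 4952 + 6260 + 20142 + 8385 + 9727 + 2946 = 64275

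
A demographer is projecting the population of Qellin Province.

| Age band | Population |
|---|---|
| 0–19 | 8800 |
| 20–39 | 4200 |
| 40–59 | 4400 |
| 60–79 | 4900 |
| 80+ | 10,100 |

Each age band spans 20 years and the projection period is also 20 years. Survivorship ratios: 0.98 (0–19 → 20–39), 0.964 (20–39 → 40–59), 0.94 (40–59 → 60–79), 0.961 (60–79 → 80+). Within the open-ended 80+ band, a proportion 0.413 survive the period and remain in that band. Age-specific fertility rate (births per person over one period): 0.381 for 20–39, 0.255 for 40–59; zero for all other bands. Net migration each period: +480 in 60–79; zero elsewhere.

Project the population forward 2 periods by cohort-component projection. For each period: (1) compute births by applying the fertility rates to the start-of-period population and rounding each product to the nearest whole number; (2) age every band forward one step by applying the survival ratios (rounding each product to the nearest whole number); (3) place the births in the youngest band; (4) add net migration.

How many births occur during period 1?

2722

After projecting period 1:
Births: 4200 × 0.381 = 1600 ; 4400 × 0.255 = 1122 — total 2722
20–39: 8800 × 0.98 = 8624
40–59: 4200 × 0.964 = 4049
60–79: 4400 × 0.94 = 4136
80+: 4900 × 0.961 + 10100 × 0.413 = 4709 + 4171 = 8880
Net migration: 60–79 + 480 → 4616
Population now: 0–19=2722, 20–39=8624, 40–59=4049, 60–79=4616, 80+=8880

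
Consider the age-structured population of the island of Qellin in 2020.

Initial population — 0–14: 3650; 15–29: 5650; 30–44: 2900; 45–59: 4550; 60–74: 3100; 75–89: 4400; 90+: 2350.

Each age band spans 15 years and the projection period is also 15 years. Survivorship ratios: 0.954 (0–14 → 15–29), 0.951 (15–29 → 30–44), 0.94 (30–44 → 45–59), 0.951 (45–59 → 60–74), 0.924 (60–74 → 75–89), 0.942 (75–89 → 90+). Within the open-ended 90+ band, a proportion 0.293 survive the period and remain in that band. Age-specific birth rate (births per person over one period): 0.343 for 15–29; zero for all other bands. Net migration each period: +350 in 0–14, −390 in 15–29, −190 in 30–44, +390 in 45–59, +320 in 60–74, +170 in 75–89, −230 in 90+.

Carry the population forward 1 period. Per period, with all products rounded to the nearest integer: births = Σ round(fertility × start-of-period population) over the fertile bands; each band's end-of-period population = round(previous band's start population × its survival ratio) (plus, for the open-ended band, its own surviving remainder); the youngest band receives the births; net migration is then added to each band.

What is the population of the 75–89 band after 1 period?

3034

[period 1]
Births: 5650 × 0.343 = 1938
15–29: 3650 × 0.954 = 3482
30–44: 5650 × 0.951 = 5373
45–59: 2900 × 0.94 = 2726
60–74: 4550 × 0.951 = 4327
75–89: 3100 × 0.924 = 2864
90+: 4400 × 0.942 + 2350 × 0.293 = 4145 + 689 = 4834
Net migration: 0–14 + 350 → 2288; 15–29 − 390 → 3092; 30–44 − 190 → 5183; 45–59 + 390 → 3116; 60–74 + 320 → 4647; 75–89 + 170 → 3034; 90+ − 230 → 4604
Population now: 0–14=2288, 15–29=3092, 30–44=5183, 45–59=3116, 60–74=4647, 75–89=3034, 90+=4604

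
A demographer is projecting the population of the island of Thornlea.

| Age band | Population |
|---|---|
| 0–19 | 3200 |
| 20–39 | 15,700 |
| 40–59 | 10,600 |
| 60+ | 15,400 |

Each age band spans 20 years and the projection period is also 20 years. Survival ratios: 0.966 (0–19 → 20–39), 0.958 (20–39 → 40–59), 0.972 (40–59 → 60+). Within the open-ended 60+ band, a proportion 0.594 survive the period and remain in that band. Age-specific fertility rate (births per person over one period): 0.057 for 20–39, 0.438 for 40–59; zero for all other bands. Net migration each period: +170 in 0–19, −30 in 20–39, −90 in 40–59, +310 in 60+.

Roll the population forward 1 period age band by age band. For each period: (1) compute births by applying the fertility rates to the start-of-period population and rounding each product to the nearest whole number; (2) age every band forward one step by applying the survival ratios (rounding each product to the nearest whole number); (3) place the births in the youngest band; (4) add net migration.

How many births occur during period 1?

5538

Let band 1 be 0–19 through band 4 = 60+.
[period 1]
Births: 15700 × 0.057 = 895 ; 10600 × 0.438 = 4643 ⇒ total 5538
Band 2: 3200 × 0.966 = 3091
Band 3: 15700 × 0.958 = 15041
Band 4: 10600 × 0.972 + 15400 × 0.594 = 10303 + 9148 = 19451
Net migration: Band 1 + 170 → 5708; Band 2 − 30 → 3061; Band 3 − 90 → 14951; Band 4 + 310 → 19761
Giving 5708 / 3061 / 14951 / 19761.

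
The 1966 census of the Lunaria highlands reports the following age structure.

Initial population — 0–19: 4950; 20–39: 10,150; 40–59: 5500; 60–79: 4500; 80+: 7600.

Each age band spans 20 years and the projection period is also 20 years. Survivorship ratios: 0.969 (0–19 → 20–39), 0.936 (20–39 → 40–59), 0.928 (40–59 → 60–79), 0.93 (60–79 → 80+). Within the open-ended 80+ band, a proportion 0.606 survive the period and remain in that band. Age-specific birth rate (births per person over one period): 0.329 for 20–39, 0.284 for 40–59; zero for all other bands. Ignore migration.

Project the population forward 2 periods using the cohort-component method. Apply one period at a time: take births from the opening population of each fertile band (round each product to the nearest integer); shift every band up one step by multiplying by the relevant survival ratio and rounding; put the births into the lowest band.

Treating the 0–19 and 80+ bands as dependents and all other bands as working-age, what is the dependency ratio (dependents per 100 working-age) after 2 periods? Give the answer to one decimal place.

Numbering the bands 1..5 from youngest to oldest:
Period 1.
Births: 10150 * 0.329 = 3339  |  5500 * 0.284 = 1562 ⇒ total 4901
Band 2: 4950 * 0.969 = 4797
Band 3: 10150 * 0.936 = 9500
Band 4: 5500 * 0.928 = 5104
Band 5: 4500 * 0.93 + 7600 * 0.606 = 4185 + 4606 = 8791
Population now: 0–19=4901, 20–39=4797, 40–59=9500, 60–79=5104, 80+=8791
Period 2.
Births: 4797 * 0.329 = 1578  |  9500 * 0.284 = 2698 ⇒ total 4276
Band 2: 4901 * 0.969 = 4749
Band 3: 4797 * 0.936 = 4490
Band 4: 9500 * 0.928 = 8816
Band 5: 5104 * 0.93 + 8791 * 0.606 = 4747 + 5327 = 10074
Population now: 0–19=4276, 20–39=4749, 40–59=4490, 60–79=8816, 80+=10074
Dependents (band 0–19 + band 80+) = 4276 + 10074 = 14350; working-age = 18055; ratio = 14350/18055 × 100 = 79.5

79.5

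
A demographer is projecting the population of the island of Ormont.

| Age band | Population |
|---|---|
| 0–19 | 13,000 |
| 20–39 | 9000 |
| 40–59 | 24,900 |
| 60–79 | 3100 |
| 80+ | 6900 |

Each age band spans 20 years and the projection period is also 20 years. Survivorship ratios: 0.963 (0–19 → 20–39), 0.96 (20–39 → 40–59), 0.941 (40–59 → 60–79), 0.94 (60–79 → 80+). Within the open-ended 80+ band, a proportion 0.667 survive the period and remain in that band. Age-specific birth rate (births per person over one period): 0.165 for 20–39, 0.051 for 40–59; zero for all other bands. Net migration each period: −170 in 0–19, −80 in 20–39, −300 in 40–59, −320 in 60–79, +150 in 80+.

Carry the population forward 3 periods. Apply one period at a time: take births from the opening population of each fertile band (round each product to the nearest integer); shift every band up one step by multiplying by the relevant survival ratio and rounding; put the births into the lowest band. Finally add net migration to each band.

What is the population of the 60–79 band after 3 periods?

10634

Period 1:
Births: 9000 × 0.165 = 1485  |  24900 × 0.051 = 1270 ⇒ total 2755
20–39: 13000 × 0.963 = 12519
40–59: 9000 × 0.96 = 8640
60–79: 24900 × 0.941 = 23431
80+: 3100 × 0.94 + 6900 × 0.667 = 2914 + 4602 = 7516
Net migration: 0–19 − 170 → 2585; 20–39 − 80 → 12439; 40–59 − 300 → 8340; 60–79 − 320 → 23111; 80+ + 150 → 7666
→ [2585, 12439, 8340, 23111, 7666]
Period 2:
Births: 12439 × 0.165 = 2052  |  8340 × 0.051 = 425 ⇒ total 2477
20–39: 2585 × 0.963 = 2489
40–59: 12439 × 0.96 = 11941
60–79: 8340 × 0.941 = 7848
80+: 23111 × 0.94 + 7666 × 0.667 = 21724 + 5113 = 26837
Net migration: 0–19 − 170 → 2307; 20–39 − 80 → 2409; 40–59 − 300 → 11641; 60–79 − 320 → 7528; 80+ + 150 → 26987
→ [2307, 2409, 11641, 7528, 26987]
Period 3:
Births: 2409 × 0.165 = 397  |  11641 × 0.051 = 594 ⇒ total 991
20–39: 2307 × 0.963 = 2222
40–59: 2409 × 0.96 = 2313
60–79: 11641 × 0.941 = 10954
80+: 7528 × 0.94 + 26987 × 0.667 = 7076 + 18000 = 25076
Net migration: 0–19 − 170 → 821; 20–39 − 80 → 2142; 40–59 − 300 → 2013; 60–79 − 320 → 10634; 80+ + 150 → 25226
→ [821, 2142, 2013, 10634, 25226]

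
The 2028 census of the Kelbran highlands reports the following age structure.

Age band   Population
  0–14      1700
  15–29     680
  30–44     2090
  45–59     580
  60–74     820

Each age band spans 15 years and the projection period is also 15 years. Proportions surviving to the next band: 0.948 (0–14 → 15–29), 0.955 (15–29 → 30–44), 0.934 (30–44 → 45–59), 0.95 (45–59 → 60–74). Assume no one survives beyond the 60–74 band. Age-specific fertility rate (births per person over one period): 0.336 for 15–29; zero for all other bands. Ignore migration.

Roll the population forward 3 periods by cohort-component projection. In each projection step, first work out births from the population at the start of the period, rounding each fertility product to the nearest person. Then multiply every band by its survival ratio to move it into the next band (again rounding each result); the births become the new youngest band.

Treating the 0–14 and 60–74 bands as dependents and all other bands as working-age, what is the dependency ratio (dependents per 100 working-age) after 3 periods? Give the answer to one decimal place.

[period 1]
Births: 680 × 0.336 = 228
15–29: 1700 × 0.948 = 1612
30–44: 680 × 0.955 = 649
45–59: 2090 × 0.934 = 1952
60–74: 580 × 0.95 = 551
Population now: 0–14=228, 15–29=1612, 30–44=649, 45–59=1952, 60–74=551
[period 2]
Births: 1612 × 0.336 = 542
15–29: 228 × 0.948 = 216
30–44: 1612 × 0.955 = 1539
45–59: 649 × 0.934 = 606
60–74: 1952 × 0.95 = 1854
Population now: 0–14=542, 15–29=216, 30–44=1539, 45–59=606, 60–74=1854
[period 3]
Births: 216 × 0.336 = 73
15–29: 542 × 0.948 = 514
30–44: 216 × 0.955 = 206
45–59: 1539 × 0.934 = 1437
60–74: 606 × 0.95 = 576
Population now: 0–14=73, 15–29=514, 30–44=206, 45–59=1437, 60–74=576
Dependents (band 0–14 + band 60–74) = 73 + 576 = 649; working-age = 2157; ratio = 649/2157 × 100 = 30.1

30.1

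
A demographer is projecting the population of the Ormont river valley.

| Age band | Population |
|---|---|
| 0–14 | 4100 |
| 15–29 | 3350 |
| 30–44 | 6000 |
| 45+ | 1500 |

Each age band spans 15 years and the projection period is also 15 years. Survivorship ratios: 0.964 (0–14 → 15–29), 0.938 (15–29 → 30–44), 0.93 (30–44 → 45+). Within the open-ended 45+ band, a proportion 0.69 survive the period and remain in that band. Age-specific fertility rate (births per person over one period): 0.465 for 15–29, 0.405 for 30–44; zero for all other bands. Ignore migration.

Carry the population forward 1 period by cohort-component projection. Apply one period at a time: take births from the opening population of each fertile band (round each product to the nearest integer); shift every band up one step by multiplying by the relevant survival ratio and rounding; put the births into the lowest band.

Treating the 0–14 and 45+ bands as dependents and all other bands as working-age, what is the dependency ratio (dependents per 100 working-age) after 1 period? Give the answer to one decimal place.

149.5

Call the groups 1 to 4, youngest first.
— Period 1 —
Births: 3350 × 0.465 = 1558, 6000 × 0.405 = 2430 — total 3988
Group 2: 4100 × 0.964 = 3952
Group 3: 3350 × 0.938 = 3142
Group 4: 6000 × 0.93 + 1500 × 0.69 = 5580 + 1035 = 6615
Giving 3988 / 3952 / 3142 / 6615.
Dependents (band 0–14 + band 45+) = 3988 + 6615 = 10603; working-age = 7094; ratio = 10603/7094 × 100 = 149.5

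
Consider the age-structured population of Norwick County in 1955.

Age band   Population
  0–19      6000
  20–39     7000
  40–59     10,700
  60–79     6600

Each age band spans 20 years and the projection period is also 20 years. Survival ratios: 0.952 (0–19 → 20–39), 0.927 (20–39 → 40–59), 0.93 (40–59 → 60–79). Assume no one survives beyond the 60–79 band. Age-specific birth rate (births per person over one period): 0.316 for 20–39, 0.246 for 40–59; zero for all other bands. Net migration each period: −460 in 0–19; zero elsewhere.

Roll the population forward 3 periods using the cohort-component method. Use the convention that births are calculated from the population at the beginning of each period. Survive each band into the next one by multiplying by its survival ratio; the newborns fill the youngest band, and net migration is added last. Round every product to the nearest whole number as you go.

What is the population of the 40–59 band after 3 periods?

3869

After projecting period 1:
Births: 7000 × 0.316 = 2212, 10700 × 0.246 = 2632 — total 4844
20–39: 6000 × 0.952 = 5712
40–59: 7000 × 0.927 = 6489
60–79: 10700 × 0.93 = 9951
Net migration: 0–19 − 460 → 4384
Giving 4384 / 5712 / 6489 / 9951.
After projecting period 2:
Births: 5712 × 0.316 = 1805, 6489 × 0.246 = 1596 — total 3401
20–39: 4384 × 0.952 = 4174
40–59: 5712 × 0.927 = 5295
60–79: 6489 × 0.93 = 6035
Net migration: 0–19 − 460 → 2941
Giving 2941 / 4174 / 5295 / 6035.
After projecting period 3:
Births: 4174 × 0.316 = 1319, 5295 × 0.246 = 1303 — total 2622
20–39: 2941 × 0.952 = 2800
40–59: 4174 × 0.927 = 3869
60–79: 5295 × 0.93 = 4924
Net migration: 0–19 − 460 → 2162
Giving 2162 / 2800 / 3869 / 4924.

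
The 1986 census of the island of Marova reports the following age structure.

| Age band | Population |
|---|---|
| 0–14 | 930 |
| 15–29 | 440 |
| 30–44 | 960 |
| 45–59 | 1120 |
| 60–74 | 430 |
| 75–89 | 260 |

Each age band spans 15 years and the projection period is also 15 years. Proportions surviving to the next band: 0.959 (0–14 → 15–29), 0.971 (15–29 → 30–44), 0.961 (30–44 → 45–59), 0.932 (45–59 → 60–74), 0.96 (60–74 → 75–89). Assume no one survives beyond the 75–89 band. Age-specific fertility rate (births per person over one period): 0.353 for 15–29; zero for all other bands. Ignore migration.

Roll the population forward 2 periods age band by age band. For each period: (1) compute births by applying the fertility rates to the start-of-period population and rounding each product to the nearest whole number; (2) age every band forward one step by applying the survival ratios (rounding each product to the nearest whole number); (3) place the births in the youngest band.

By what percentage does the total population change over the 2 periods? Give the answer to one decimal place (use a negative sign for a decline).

After projecting period 1:
Births: 440 × 0.353 = 155
15–29: 930 × 0.959 = 892
30–44: 440 × 0.971 = 427
45–59: 960 × 0.961 = 923
60–74: 1120 × 0.932 = 1044
75–89: 430 × 0.96 = 413
→ [155, 892, 427, 923, 1044, 413]
After projecting period 2:
Births: 892 × 0.353 = 315
15–29: 155 × 0.959 = 149
30–44: 892 × 0.971 = 866
45–59: 427 × 0.961 = 410
60–74: 923 × 0.932 = 860
75–89: 1044 × 0.96 = 1002
→ [315, 149, 866, 410, 860, 1002]
Total: 4140 → 3602; change = -538; percentage change = -13.0%

-13.0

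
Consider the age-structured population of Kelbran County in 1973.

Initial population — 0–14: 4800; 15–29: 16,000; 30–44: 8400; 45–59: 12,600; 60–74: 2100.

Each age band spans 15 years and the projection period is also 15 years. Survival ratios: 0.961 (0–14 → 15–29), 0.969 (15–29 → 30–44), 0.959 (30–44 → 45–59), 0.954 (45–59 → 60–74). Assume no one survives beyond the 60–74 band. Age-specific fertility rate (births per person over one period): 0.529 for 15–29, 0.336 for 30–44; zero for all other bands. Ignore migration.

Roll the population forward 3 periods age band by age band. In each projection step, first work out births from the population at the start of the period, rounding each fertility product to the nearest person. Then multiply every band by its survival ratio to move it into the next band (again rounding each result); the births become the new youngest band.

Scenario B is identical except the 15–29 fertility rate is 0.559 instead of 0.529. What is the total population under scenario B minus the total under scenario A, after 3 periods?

1162

Let group 1 be 0–14 through group 5 = 60–74.
Period 1:
Births: 16000 × 0.529 = 8464 ; 8400 × 0.336 = 2822 → 11286
Group 2: 4800 × 0.961 = 4613
Group 3: 16000 × 0.969 = 15504
Group 4: 8400 × 0.959 = 8056
Group 5: 12600 × 0.954 = 12020
End of period: [11286, 4613, 15504, 8056, 12020]
Period 2:
Births: 4613 × 0.529 = 2440 ; 15504 × 0.336 = 5209 → 7649
Group 2: 11286 × 0.961 = 10846
Group 3: 4613 × 0.969 = 4470
Group 4: 15504 × 0.959 = 14868
Group 5: 8056 × 0.954 = 7685
End of period: [7649, 10846, 4470, 14868, 7685]
Period 3:
Births: 10846 × 0.529 = 5738 ; 4470 × 0.336 = 1502 → 7240
Group 2: 7649 × 0.961 = 7351
Group 3: 10846 × 0.969 = 10510
Group 4: 4470 × 0.959 = 4287
Group 5: 14868 × 0.954 = 14184
End of period: [7240, 7351, 10510, 4287, 14184]
Scenario A total after 3 periods: 43572
Scenario B projection —
Period 1:
Births: 16000 × 0.559 = 8944 ; 8400 × 0.336 = 2822 → 11766
Group 2: 4800 × 0.961 = 4613
Group 3: 16000 × 0.969 = 15504
Group 4: 8400 × 0.959 = 8056
Group 5: 12600 × 0.954 = 12020
End of period: [11766, 4613, 15504, 8056, 12020]
Period 2:
Births: 4613 × 0.559 = 2579 ; 15504 × 0.336 = 5209 → 7788
Group 2: 11766 × 0.961 = 11307
Group 3: 4613 × 0.969 = 4470
Group 4: 15504 × 0.959 = 14868
Group 5: 8056 × 0.954 = 7685
End of period: [7788, 11307, 4470, 14868, 7685]
Period 3:
Births: 11307 × 0.559 = 6321 ; 4470 × 0.336 = 1502 → 7823
Group 2: 7788 × 0.961 = 7484
Group 3: 11307 × 0.969 = 10956
Group 4: 4470 × 0.959 = 4287
Group 5: 14868 × 0.954 = 14184
End of period: [7823, 7484, 10956, 4287, 14184]
Scenario B total after 3 periods: 44734
Difference B − A = 44734 − 43572 = 1162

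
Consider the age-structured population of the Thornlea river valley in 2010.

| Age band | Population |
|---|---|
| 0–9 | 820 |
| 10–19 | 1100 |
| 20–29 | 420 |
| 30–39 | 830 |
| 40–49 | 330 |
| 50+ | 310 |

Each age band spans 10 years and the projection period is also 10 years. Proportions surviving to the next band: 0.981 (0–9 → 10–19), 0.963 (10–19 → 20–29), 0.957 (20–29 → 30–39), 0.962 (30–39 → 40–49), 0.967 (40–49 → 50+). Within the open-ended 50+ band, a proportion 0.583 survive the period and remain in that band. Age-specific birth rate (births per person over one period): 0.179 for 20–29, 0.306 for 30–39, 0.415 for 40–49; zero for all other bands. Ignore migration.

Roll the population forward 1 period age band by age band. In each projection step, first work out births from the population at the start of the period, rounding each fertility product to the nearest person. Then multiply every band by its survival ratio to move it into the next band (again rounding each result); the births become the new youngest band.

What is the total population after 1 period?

Let band 1 be 0–9 through band 6 = 50+.
— Period 1 —
Births: 420 × 0.179 = 75 ; 830 × 0.306 = 254 ; 330 × 0.415 = 137 → 466
Band 2: 820 × 0.981 = 804
Band 3: 1100 × 0.963 = 1059
Band 4: 420 × 0.957 = 402
Band 5: 830 × 0.962 = 798
Band 6: 330 × 0.967 + 310 × 0.583 = 319 + 181 = 500
End of period: [466, 804, 1059, 402, 798, 500]
Total after period 1: 466 + 804 + 1059 + 402 + 798 + 500 = 4029

4029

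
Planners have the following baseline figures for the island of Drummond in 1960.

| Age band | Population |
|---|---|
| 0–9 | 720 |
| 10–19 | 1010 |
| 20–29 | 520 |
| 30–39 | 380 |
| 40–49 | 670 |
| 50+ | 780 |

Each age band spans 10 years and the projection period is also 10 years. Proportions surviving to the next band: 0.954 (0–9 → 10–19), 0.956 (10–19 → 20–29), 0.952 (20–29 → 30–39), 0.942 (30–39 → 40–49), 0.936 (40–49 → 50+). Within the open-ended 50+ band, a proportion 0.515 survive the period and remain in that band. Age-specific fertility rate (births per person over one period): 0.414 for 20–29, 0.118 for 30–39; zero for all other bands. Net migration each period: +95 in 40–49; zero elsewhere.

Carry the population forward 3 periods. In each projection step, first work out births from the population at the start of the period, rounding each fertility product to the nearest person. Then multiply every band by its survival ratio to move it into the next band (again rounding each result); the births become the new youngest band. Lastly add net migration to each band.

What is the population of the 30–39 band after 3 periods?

— Period 1 —
Births: 520 × 0.414 = 215, 380 × 0.118 = 45 ⇒ total 260
10–19: 720 × 0.954 = 687
20–29: 1010 × 0.956 = 966
30–39: 520 × 0.952 = 495
40–49: 380 × 0.942 = 358
50+: 670 × 0.936 + 780 × 0.515 = 627 + 402 = 1029
Net migration: 40–49 + 95 → 453
Giving 260 / 687 / 966 / 495 / 453 / 1029.
— Period 2 —
Births: 966 × 0.414 = 400, 495 × 0.118 = 58 ⇒ total 458
10–19: 260 × 0.954 = 248
20–29: 687 × 0.956 = 657
30–39: 966 × 0.952 = 920
40–49: 495 × 0.942 = 466
50+: 453 × 0.936 + 1029 × 0.515 = 424 + 530 = 954
Net migration: 40–49 + 95 → 561
Giving 458 / 248 / 657 / 920 / 561 / 954.
— Period 3 —
Births: 657 × 0.414 = 272, 920 × 0.118 = 109 ⇒ total 381
10–19: 458 × 0.954 = 437
20–29: 248 × 0.956 = 237
30–39: 657 × 0.952 = 625
40–49: 920 × 0.942 = 867
50+: 561 × 0.936 + 954 × 0.515 = 525 + 491 = 1016
Net migration: 40–49 + 95 → 962
Giving 381 / 437 / 237 / 625 / 962 / 1016.

625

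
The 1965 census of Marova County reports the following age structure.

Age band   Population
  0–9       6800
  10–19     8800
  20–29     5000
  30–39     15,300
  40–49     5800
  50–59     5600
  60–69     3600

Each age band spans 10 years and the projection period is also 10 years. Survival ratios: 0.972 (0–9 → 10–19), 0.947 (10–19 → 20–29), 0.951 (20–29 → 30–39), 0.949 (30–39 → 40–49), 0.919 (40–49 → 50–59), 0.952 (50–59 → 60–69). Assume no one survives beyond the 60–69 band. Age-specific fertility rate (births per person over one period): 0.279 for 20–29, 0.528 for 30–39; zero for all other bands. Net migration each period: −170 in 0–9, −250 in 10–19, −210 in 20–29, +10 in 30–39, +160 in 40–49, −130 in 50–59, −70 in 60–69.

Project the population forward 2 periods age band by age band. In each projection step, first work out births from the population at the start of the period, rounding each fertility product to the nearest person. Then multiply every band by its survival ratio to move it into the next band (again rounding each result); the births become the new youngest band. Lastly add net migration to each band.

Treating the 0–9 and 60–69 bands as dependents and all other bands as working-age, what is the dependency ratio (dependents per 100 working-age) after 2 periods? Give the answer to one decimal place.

Period 1:
Births: 5000 × 0.279 = 1395 ; 15300 × 0.528 = 8078 → 9473
10–19: 6800 × 0.972 = 6610
20–29: 8800 × 0.947 = 8334
30–39: 5000 × 0.951 = 4755
40–49: 15300 × 0.949 = 14520
50–59: 5800 × 0.919 = 5330
60–69: 5600 × 0.952 = 5331
Net migration: 0–9 − 170 → 9303; 10–19 − 250 → 6360; 20–29 − 210 → 8124; 30–39 + 10 → 4765; 40–49 + 160 → 14680; 50–59 − 130 → 5200; 60–69 − 70 → 5261
→ [9303, 6360, 8124, 4765, 14680, 5200, 5261]
Period 2:
Births: 8124 × 0.279 = 2267 ; 4765 × 0.528 = 2516 → 4783
10–19: 9303 × 0.972 = 9043
20–29: 6360 × 0.947 = 6023
30–39: 8124 × 0.951 = 7726
40–49: 4765 × 0.949 = 4522
50–59: 14680 × 0.919 = 13491
60–69: 5200 × 0.952 = 4950
Net migration: 0–9 − 170 → 4613; 10–19 − 250 → 8793; 20–29 − 210 → 5813; 30–39 + 10 → 7736; 40–49 + 160 → 4682; 50–59 − 130 → 13361; 60–69 − 70 → 4880
→ [4613, 8793, 5813, 7736, 4682, 13361, 4880]
Dependents (band 0–9 + band 60–69) = 4613 + 4880 = 9493; working-age = 40385; ratio = 9493/40385 × 100 = 23.5

23.5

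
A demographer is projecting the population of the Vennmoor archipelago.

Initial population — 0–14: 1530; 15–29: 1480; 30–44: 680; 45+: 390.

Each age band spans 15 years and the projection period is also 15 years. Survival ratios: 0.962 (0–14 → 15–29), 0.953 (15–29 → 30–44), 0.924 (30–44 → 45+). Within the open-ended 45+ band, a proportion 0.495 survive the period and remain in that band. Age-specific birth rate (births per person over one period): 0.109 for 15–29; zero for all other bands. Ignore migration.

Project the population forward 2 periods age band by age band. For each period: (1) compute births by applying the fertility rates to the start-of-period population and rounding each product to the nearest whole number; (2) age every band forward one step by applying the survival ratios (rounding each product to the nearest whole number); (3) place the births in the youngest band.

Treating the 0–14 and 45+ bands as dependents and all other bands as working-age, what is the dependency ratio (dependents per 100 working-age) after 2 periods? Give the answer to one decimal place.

Call the bands 1 to 4, youngest first.
Period 1:
Births: 1480 * 0.109 = 161
Band 2: 1530 * 0.962 = 1472
Band 3: 1480 * 0.953 = 1410
Band 4: 680 * 0.924 + 390 * 0.495 = 628 + 193 = 821
End of period: [161, 1472, 1410, 821]
Period 2:
Births: 1472 * 0.109 = 160
Band 2: 161 * 0.962 = 155
Band 3: 1472 * 0.953 = 1403
Band 4: 1410 * 0.924 + 821 * 0.495 = 1303 + 406 = 1709
End of period: [160, 155, 1403, 1709]
Dependents (band 0–14 + band 45+) = 160 + 1709 = 1869; working-age = 1558; ratio = 1869/1558 × 100 = 120.0

120.0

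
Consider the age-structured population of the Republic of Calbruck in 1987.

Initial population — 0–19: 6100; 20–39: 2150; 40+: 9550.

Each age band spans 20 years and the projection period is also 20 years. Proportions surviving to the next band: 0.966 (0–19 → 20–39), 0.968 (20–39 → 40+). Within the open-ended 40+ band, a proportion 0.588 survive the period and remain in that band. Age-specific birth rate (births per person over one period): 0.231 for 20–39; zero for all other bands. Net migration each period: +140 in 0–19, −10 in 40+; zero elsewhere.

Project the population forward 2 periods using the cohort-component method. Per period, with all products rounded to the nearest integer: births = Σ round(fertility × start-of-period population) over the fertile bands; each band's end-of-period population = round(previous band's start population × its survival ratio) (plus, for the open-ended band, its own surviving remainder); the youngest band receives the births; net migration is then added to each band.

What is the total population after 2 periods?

— Period 1 —
Births: 2150 * 0.231 = 497
20–39: 6100 * 0.966 = 5893
40+: 2150 * 0.968 + 9550 * 0.588 = 2081 + 5615 = 7696
Net migration: 0–19 + 140 → 637; 40+ − 10 → 7686
→ [637, 5893, 7686]
— Period 2 —
Births: 5893 * 0.231 = 1361
20–39: 637 * 0.966 = 615
40+: 5893 * 0.968 + 7686 * 0.588 = 5704 + 4519 = 10223
Net migration: 0–19 + 140 → 1501; 40+ − 10 → 10213
→ [1501, 615, 10213]
Total after period 2: 1501 + 615 + 10213 = 12329

12329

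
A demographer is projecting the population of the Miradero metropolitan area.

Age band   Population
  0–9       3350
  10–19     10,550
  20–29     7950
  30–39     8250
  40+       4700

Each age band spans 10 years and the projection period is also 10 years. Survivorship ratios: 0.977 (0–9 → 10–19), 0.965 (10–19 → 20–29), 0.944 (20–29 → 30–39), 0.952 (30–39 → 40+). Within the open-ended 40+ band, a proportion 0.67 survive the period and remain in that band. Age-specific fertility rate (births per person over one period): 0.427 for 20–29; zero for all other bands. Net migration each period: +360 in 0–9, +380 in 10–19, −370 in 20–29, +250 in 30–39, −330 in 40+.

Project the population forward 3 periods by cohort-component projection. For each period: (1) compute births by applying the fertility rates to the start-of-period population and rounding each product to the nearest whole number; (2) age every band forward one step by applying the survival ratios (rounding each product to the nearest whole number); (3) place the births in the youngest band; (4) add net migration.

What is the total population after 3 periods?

Period 1:
Births: 7950 * 0.427 = 3395
10–19: 3350 * 0.977 = 3273
20–29: 10550 * 0.965 = 10181
30–39: 7950 * 0.944 = 7505
40+: 8250 * 0.952 + 4700 * 0.67 = 7854 + 3149 = 11003
Net migration: 0–9 + 360 → 3755; 10–19 + 380 → 3653; 20–29 − 370 → 9811; 30–39 + 250 → 7755; 40+ − 330 → 10673
→ [3755, 3653, 9811, 7755, 10673]
Period 2:
Births: 9811 * 0.427 = 4189
10–19: 3755 * 0.977 = 3669
20–29: 3653 * 0.965 = 3525
30–39: 9811 * 0.944 = 9262
40+: 7755 * 0.952 + 10673 * 0.67 = 7383 + 7151 = 14534
Net migration: 0–9 + 360 → 4549; 10–19 + 380 → 4049; 20–29 − 370 → 3155; 30–39 + 250 → 9512; 40+ − 330 → 14204
→ [4549, 4049, 3155, 9512, 14204]
Period 3:
Births: 3155 * 0.427 = 1347
10–19: 4549 * 0.977 = 4444
20–29: 4049 * 0.965 = 3907
30–39: 3155 * 0.944 = 2978
40+: 9512 * 0.952 + 14204 * 0.67 = 9055 + 9517 = 18572
Net migration: 0–9 + 360 → 1707; 10–19 + 380 → 4824; 20–29 − 370 → 3537; 30–39 + 250 → 3228; 40+ − 330 → 18242
→ [1707, 4824, 3537, 3228, 18242]
Total after period 3: 1707 + 4824 + 3537 + 3228 + 18242 = 31538

31538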